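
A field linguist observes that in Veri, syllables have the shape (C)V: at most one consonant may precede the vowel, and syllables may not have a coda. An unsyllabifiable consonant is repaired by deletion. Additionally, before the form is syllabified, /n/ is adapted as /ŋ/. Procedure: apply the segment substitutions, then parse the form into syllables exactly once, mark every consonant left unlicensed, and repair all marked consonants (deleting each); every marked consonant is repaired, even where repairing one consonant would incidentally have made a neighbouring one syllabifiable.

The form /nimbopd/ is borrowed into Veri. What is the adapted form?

ŋibo

Substitution: /n/ → /ŋ/, giving /ŋimbopd/.
The consonants /m/, /p/, /d/ cannot be parsed into a legal (C)V syllable (no codas are permitted; onsets are limited to one consonant).
Each unlicensed consonant is deleted: /m/, /p/, /d/.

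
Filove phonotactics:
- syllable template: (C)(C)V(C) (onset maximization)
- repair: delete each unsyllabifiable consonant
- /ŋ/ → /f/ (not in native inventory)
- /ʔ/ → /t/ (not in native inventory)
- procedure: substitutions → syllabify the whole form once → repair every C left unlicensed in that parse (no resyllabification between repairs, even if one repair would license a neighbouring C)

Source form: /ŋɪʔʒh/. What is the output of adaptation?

fɪt

Substitution: /ŋ/ → /f/, /ʔ/ → /t/, giving /fɪtʒh/.
Syllabifying with onset maximization leaves /ʒ/, /h/ stranded (at most one coda consonant is licensed; onsets may contain at most 2 consonants).
Deleting the stranded consonants removes /ʒ/, /h/.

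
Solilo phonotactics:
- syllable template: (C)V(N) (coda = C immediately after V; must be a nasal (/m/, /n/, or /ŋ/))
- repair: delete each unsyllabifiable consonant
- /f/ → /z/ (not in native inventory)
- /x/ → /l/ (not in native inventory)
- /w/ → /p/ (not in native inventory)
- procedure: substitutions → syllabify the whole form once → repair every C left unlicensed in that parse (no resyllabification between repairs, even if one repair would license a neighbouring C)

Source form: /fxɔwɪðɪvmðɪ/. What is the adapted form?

lɔpɪðɪðɪ

Substitution: /f/ → /z/, /x/ → /l/, /w/ → /p/, giving /zlɔpɪðɪvmðɪ/.
The consonants /z/, /v/, /m/ cannot be parsed into a legal (C)V(N) syllable (only a nasal (/m/, /n/, or /ŋ/) is licensed in coda position; onsets are limited to one consonant).
Deleting the stranded consonants removes /z/, /v/, /m/.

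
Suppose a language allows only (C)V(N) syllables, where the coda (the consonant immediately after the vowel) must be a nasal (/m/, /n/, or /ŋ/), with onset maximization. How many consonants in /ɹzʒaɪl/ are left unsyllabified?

The consonants /ɹ/, /z/, /l/ cannot be parsed into a legal (C)V(N) syllable (only a nasal (/m/, /n/, or /ŋ/) is licensed in coda position; onsets are limited to one consonant).

3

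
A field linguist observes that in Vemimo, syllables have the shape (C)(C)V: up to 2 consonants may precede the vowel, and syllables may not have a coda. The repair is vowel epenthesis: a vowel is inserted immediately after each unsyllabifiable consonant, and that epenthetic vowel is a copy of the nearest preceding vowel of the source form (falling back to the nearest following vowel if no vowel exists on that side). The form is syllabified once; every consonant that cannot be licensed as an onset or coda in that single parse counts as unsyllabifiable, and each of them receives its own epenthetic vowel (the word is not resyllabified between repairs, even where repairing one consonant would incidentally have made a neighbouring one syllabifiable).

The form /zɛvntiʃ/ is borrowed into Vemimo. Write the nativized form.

The consonants /v/, /ʃ/ cannot be parsed into a legal (C)(C)V syllable (no codas are permitted; onsets may contain at most 2 consonants).
Epenthesis after each stranded consonant: /v/ → /vɛ/, /ʃ/ → /ʃi/.

zɛvɛntiʃi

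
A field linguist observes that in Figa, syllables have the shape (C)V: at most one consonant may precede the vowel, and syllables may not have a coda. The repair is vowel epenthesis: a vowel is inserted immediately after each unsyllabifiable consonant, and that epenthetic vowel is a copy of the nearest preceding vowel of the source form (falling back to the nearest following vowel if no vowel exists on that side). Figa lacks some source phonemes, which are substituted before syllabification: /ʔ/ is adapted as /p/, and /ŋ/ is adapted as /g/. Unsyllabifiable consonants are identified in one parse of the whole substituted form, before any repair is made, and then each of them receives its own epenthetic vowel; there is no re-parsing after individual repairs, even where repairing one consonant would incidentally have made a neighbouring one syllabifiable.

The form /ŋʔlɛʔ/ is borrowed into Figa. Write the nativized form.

gɛpɛlɛpɛ

Substitution: /ŋ/ → /g/, /ʔ/ → /p/, giving /gplɛp/.
Under (C)V, the unsyllabifiable consonants are /g/, /p/, /p/ (no codas are permitted; onsets are limited to one consonant).
Epenthesis after each stranded consonant: /g/ → /gɛ/, /p/ → /pɛ/, /p/ → /pɛ/.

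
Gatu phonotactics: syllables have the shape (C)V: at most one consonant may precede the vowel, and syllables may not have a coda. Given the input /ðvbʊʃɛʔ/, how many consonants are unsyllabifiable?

Under (C)V, the unsyllabifiable consonants are /ð/, /v/, /ʔ/ (no codas are permitted; onsets are limited to one consonant).

3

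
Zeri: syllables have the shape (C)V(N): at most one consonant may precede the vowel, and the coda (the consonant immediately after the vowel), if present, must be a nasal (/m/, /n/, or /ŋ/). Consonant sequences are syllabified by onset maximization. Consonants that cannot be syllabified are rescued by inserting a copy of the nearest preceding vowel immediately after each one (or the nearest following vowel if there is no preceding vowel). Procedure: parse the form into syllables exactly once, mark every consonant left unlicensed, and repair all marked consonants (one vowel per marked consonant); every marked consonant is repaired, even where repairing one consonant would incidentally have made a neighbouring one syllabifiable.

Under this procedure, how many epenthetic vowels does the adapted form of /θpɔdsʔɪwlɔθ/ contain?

5

The unsyllabifiable consonants are /θ/, /d/, /s/, /w/, /θ/; each receives one epenthetic vowel.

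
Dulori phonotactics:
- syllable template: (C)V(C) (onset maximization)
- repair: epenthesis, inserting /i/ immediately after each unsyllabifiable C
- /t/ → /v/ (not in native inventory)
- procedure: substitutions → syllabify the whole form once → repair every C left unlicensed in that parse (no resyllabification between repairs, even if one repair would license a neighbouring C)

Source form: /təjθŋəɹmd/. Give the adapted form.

vəjθiŋəɹmidi

Substitution: /t/ → /v/, giving /vəjθŋəɹmd/.
Syllabifying with onset maximization leaves /θ/, /m/, /d/ stranded (at most one coda consonant is licensed; onsets are limited to one consonant).
Epenthesis after each stranded consonant: /θ/ → /θi/, /m/ → /mi/, /d/ → /di/.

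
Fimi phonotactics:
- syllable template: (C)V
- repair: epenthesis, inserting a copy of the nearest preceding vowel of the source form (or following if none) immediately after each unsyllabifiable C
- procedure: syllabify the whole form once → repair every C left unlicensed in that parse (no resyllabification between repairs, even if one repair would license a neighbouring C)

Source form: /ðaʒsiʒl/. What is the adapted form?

ðaʒasiʒili

Under (C)V, the unsyllabifiable consonants are /ʒ/, /ʒ/, /l/ (no codas are permitted; onsets are limited to one consonant).
Epenthesis after each stranded consonant: /ʒ/ → /ʒa/, /ʒ/ → /ʒi/, /l/ → /li/.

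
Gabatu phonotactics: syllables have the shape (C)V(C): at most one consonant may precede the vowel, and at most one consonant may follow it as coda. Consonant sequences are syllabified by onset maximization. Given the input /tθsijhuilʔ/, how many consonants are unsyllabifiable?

3

Syllabifying with onset maximization leaves /t/, /θ/, /ʔ/ stranded (at most one coda consonant is licensed; onsets are limited to one consonant).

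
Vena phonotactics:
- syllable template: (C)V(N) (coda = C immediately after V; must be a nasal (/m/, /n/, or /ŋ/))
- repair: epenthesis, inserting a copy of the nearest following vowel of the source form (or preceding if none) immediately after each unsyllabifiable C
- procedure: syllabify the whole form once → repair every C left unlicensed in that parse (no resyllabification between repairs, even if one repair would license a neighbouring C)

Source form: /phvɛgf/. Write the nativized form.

pɛhɛvɛgɛfɛ

The consonants /p/, /h/, /g/, /f/ cannot be parsed into a legal (C)V(N) syllable (only a nasal (/m/, /n/, or /ŋ/) is licensed in coda position; onsets are limited to one consonant).
Inserting the epenthetic vowel yields /p/ → /pɛ/, /h/ → /hɛ/, /g/ → /gɛ/, /f/ → /fɛ/.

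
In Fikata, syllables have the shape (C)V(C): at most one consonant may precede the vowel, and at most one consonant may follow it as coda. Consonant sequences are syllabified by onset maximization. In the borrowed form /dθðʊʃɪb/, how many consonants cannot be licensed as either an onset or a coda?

2

Syllabifying with onset maximization leaves /d/, /θ/ stranded (at most one coda consonant is licensed; onsets are limited to one consonant).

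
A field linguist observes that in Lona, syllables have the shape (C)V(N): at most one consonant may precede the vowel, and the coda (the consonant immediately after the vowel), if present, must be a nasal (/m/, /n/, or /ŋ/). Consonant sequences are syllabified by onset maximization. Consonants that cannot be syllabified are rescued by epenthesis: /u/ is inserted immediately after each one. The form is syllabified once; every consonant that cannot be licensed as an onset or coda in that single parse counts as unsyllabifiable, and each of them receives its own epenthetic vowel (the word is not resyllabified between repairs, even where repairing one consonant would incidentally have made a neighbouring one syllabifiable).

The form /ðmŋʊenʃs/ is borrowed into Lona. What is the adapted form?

Syllabifying with onset maximization leaves /ð/, /m/, /ʃ/, /s/ stranded (only a nasal (/m/, /n/, or /ŋ/) is licensed in coda position; onsets are limited to one consonant).
Epenthesis after each stranded consonant: /ð/ → /ðu/, /m/ → /mu/, /ʃ/ → /ʃu/, /s/ → /su/.

ðumuŋʊenʃusu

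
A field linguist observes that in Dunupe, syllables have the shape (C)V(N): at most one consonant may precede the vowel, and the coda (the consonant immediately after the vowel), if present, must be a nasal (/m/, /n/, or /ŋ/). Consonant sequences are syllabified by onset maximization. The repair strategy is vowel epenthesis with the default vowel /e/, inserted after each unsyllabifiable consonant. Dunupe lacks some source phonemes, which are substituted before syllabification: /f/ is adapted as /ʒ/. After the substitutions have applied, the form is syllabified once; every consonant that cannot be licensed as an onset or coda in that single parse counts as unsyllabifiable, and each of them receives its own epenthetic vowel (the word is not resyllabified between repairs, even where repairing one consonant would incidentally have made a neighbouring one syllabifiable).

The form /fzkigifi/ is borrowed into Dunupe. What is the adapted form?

ʒezekigiʒi

Substitution: /f/ → /ʒ/, giving /ʒzkigiʒi/.
The consonants /ʒ/, /z/ cannot be parsed into a legal (C)V(N) syllable (only a nasal (/m/, /n/, or /ŋ/) is licensed in coda position; onsets are limited to one consonant).
Each unlicensed consonant becomes the onset of a new syllable: /ʒ/ → /ʒe/, /z/ → /ze/.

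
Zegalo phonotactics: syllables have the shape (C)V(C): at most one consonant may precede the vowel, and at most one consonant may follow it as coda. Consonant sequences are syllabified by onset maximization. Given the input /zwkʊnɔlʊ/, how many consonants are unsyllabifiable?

2

Syllabifying with onset maximization leaves /z/, /w/ stranded (at most one coda consonant is licensed; onsets are limited to one consonant).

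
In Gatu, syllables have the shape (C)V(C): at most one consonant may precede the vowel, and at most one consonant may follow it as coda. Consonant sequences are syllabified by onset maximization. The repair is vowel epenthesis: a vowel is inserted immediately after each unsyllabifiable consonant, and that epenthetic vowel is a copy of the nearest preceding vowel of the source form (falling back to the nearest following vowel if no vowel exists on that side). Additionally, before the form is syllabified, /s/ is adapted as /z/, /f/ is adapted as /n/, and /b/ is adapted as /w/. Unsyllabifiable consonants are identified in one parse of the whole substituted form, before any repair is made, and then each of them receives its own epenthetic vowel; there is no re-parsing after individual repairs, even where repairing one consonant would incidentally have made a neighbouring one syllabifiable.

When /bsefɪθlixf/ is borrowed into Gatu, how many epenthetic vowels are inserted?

After substitution the input is /wzenɪθlixn/.
The unsyllabifiable consonants are /w/, /n/; each receives one epenthetic vowel.

2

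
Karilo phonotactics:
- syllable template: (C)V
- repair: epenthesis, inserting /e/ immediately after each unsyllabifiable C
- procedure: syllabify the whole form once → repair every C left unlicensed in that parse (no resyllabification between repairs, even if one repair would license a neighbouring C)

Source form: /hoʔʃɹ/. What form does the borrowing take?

hoʔeʃeɹe

The consonants /ʔ/, /ʃ/, /ɹ/ cannot be parsed into a legal (C)V syllable (no codas are permitted; onsets are limited to one consonant).
Epenthesis after each stranded consonant: /ʔ/ → /ʔe/, /ʃ/ → /ʃe/, /ɹ/ → /ɹe/.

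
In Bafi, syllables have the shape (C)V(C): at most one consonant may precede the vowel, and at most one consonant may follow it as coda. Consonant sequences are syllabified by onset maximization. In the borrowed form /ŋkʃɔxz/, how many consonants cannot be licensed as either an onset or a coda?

The consonants /ŋ/, /k/, /z/ cannot be parsed into a legal (C)V(C) syllable (at most one coda consonant is licensed; onsets are limited to one consonant).

3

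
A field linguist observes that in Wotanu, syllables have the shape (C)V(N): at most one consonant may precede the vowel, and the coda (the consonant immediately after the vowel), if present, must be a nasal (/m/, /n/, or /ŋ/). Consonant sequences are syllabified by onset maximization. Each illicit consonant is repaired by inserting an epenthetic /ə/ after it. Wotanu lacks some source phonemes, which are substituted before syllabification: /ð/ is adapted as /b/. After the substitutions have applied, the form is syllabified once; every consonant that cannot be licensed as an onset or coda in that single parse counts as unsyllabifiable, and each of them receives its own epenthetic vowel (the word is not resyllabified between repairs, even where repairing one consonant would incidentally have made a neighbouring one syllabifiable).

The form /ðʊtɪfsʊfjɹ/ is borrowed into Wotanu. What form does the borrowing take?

bʊtɪfəsʊfəjəɹə

Substitution: /ð/ → /b/, giving /bʊtɪfsʊfjɹ/.
The consonants /f/, /f/, /j/, /ɹ/ cannot be parsed into a legal (C)V(N) syllable (only a nasal (/m/, /n/, or /ŋ/) is licensed in coda position; onsets are limited to one consonant).
Epenthesis after each stranded consonant: /f/ → /fə/, /f/ → /fə/, /j/ → /jə/, /ɹ/ → /ɹə/.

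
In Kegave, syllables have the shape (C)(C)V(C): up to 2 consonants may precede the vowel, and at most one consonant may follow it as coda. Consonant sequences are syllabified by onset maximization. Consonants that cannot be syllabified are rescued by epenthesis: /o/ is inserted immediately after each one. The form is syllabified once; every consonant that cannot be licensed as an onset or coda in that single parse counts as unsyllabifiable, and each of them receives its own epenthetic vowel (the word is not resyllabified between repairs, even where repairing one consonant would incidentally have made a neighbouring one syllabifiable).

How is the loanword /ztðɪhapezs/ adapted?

Syllabifying with onset maximization leaves /z/, /s/ stranded (at most one coda consonant is licensed; onsets may contain at most 2 consonants).
Inserting the epenthetic vowel yields /z/ → /zo/, /s/ → /so/.

zotðɪhapezso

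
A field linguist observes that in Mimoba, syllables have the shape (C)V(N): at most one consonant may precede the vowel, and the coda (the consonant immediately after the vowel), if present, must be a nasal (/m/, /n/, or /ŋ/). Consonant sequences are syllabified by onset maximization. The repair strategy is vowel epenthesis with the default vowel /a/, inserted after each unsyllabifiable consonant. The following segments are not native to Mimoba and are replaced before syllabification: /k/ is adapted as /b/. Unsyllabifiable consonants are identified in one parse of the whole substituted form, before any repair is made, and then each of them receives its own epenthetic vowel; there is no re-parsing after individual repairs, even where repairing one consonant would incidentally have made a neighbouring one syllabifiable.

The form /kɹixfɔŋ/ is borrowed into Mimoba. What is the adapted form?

baɹixafɔŋ

Substitution: /k/ → /b/, giving /bɹixfɔŋ/.
Syllabifying with onset maximization leaves /b/, /x/ stranded (only a nasal (/m/, /n/, or /ŋ/) is licensed in coda position; onsets are limited to one consonant).
Epenthesis after each stranded consonant: /b/ → /ba/, /x/ → /xa/.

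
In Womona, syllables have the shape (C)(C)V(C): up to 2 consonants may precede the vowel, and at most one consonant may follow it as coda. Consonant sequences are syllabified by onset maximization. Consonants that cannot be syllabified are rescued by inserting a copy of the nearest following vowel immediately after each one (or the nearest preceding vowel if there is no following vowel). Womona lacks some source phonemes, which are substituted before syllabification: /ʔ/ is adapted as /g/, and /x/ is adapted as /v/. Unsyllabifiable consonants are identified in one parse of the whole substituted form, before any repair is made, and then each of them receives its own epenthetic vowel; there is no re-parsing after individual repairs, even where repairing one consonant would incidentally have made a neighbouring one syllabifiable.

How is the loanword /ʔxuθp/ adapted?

Substitution: /ʔ/ → /g/, /x/ → /v/, giving /gvuθp/.
Under (C)(C)V(C), the unsyllabifiable consonants are /p/ (at most one coda consonant is licensed; onsets may contain at most 2 consonants).
Inserting the epenthetic vowel yields /p/ → /pu/.

gvuθpu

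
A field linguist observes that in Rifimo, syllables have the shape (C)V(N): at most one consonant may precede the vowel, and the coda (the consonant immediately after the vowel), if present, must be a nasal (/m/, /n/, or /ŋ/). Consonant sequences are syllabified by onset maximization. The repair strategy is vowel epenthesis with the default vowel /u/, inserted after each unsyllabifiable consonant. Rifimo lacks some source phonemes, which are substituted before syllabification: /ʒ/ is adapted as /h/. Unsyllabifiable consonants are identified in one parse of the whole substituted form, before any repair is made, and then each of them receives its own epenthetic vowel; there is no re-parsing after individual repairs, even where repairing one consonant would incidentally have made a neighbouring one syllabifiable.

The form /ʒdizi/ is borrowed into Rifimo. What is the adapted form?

Substitution: /ʒ/ → /h/, giving /hdizi/.
Under (C)V(N), the unsyllabifiable consonants are /h/ (only a nasal (/m/, /n/, or /ŋ/) is licensed in coda position; onsets are limited to one consonant).
Each unlicensed consonant becomes the onset of a new syllable: /h/ → /hu/.

hudizi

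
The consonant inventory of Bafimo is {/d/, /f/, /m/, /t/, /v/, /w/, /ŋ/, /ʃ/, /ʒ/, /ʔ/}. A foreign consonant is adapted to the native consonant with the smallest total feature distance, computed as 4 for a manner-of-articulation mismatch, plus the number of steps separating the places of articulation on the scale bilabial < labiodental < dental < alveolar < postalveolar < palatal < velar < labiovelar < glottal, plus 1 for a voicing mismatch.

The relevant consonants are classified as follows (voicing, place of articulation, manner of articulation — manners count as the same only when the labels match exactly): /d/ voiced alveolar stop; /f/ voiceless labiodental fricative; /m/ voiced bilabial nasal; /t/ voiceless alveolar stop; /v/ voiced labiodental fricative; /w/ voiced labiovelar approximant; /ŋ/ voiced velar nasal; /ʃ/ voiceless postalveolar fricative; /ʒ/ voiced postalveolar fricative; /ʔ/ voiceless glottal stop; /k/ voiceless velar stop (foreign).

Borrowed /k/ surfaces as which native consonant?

ʔ

/ʔ/ is closest: same manner (stop), place distance 2 (velar→glottal), same voicing; total 2. Next closest is /t/ at distance 3.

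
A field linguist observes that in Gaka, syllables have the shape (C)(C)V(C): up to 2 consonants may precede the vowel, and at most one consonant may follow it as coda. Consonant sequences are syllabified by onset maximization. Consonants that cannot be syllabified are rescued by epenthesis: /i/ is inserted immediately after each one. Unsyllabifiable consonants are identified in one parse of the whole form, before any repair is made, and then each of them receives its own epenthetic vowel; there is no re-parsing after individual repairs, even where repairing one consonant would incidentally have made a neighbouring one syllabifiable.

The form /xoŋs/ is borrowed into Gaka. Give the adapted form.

The consonants /s/ cannot be parsed into a legal (C)(C)V(C) syllable (at most one coda consonant is licensed; onsets may contain at most 2 consonants).
Each unlicensed consonant becomes the onset of a new syllable: /s/ → /si/.

xoŋsi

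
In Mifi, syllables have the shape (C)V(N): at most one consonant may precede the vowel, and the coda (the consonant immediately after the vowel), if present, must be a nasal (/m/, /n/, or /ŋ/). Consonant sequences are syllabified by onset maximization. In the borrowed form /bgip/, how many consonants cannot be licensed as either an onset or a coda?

2

Syllabifying with onset maximization leaves /b/, /p/ stranded (only a nasal (/m/, /n/, or /ŋ/) is licensed in coda position; onsets are limited to one consonant).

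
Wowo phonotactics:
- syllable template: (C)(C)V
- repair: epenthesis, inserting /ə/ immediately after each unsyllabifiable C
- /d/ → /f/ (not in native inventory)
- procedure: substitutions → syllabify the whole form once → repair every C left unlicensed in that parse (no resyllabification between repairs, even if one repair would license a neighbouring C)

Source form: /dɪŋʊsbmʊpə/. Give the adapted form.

Substitution: /d/ → /f/, giving /fɪŋʊsbmʊpə/.
Under (C)(C)V, the unsyllabifiable consonants are /s/ (no codas are permitted; onsets may contain at most 2 consonants).
Inserting the epenthetic vowel yields /s/ → /sə/.

fɪŋʊsəbmʊpə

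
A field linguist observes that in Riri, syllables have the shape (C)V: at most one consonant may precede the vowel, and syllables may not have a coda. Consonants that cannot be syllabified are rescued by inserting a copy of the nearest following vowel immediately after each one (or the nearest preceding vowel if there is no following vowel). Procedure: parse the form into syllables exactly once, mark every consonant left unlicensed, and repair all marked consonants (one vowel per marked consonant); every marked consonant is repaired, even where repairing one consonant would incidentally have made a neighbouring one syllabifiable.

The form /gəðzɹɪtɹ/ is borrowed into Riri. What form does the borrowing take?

Under (C)V, the unsyllabifiable consonants are /ð/, /z/, /t/, /ɹ/ (no codas are permitted; onsets are limited to one consonant).
Inserting the epenthetic vowel yields /ð/ → /ðɪ/, /z/ → /zɪ/, /t/ → /tɪ/, /ɹ/ → /ɹɪ/.

gəðɪzɪɹɪtɪɹɪ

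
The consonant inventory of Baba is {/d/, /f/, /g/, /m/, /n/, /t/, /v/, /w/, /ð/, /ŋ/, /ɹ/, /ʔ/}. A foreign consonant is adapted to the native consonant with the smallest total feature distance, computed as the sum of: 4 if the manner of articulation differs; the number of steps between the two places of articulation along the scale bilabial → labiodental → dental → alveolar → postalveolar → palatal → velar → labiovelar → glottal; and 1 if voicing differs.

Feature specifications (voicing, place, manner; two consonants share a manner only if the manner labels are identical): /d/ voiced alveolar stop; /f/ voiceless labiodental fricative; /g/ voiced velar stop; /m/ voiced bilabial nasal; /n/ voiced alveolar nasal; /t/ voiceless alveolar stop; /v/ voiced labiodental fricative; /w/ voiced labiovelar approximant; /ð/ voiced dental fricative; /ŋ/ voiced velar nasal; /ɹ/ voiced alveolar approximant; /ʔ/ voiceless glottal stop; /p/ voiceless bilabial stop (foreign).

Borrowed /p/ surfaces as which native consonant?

/t/ is closest: same manner (stop), place distance 3 (bilabial→alveolar), same voicing; total 3. Next closest is /d/ at distance 4.

t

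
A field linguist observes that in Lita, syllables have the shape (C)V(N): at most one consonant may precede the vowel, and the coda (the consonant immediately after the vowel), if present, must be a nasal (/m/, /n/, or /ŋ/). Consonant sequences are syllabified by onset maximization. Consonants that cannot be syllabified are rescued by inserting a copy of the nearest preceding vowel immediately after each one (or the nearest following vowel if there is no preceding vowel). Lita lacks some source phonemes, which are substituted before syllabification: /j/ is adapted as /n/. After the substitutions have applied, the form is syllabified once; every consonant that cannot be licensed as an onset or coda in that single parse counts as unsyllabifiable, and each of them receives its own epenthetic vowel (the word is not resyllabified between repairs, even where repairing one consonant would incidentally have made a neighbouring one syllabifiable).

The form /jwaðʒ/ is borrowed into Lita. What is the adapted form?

nawaðaʒa

Substitution: /j/ → /n/, giving /nwaðʒ/.
Syllabifying with onset maximization leaves /n/, /ð/, /ʒ/ stranded (only a nasal (/m/, /n/, or /ŋ/) is licensed in coda position; onsets are limited to one consonant).
Epenthesis after each stranded consonant: /n/ → /na/, /ð/ → /ða/, /ʒ/ → /ʒa/.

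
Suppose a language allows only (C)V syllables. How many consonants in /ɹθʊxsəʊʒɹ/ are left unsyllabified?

Under (C)V, the unsyllabifiable consonants are /ɹ/, /x/, /ʒ/, /ɹ/ (no codas are permitted; onsets are limited to one consonant).

4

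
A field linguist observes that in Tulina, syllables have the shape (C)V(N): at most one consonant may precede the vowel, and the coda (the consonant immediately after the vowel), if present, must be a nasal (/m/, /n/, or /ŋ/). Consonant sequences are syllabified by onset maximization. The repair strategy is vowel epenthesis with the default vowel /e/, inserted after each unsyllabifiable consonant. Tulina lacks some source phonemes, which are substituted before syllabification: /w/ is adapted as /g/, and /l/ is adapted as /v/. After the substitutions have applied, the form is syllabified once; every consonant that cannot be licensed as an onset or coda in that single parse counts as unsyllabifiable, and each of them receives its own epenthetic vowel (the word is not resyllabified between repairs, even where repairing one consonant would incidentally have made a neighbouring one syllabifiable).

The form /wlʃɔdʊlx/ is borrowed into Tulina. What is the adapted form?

Substitution: /w/ → /g/, /l/ → /v/, giving /gvʃɔdʊvx/.
The consonants /g/, /v/, /v/, /x/ cannot be parsed into a legal (C)V(N) syllable (only a nasal (/m/, /n/, or /ŋ/) is licensed in coda position; onsets are limited to one consonant).
Inserting the epenthetic vowel yields /g/ → /ge/, /v/ → /ve/, /v/ → /ve/, /x/ → /xe/.

geveʃɔdʊvexe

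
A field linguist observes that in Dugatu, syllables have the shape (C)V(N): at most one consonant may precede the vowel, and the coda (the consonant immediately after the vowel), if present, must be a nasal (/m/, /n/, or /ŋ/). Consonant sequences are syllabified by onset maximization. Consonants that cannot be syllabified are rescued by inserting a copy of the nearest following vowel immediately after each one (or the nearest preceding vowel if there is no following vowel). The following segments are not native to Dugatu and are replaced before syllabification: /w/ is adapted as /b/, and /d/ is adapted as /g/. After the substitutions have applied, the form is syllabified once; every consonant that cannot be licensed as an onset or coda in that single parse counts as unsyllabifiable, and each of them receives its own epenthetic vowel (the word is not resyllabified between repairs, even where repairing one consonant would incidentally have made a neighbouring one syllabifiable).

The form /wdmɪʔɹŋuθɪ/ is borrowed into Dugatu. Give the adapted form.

bɪgɪmɪʔuɹuŋuθɪ

Substitution: /w/ → /b/, /d/ → /g/, giving /bgmɪʔɹŋuθɪ/.
Under (C)V(N), the unsyllabifiable consonants are /b/, /g/, /ʔ/, /ɹ/ (only a nasal (/m/, /n/, or /ŋ/) is licensed in coda position; onsets are limited to one consonant).
Inserting the epenthetic vowel yields /b/ → /bɪ/, /g/ → /gɪ/, /ʔ/ → /ʔu/, /ɹ/ → /ɹu/.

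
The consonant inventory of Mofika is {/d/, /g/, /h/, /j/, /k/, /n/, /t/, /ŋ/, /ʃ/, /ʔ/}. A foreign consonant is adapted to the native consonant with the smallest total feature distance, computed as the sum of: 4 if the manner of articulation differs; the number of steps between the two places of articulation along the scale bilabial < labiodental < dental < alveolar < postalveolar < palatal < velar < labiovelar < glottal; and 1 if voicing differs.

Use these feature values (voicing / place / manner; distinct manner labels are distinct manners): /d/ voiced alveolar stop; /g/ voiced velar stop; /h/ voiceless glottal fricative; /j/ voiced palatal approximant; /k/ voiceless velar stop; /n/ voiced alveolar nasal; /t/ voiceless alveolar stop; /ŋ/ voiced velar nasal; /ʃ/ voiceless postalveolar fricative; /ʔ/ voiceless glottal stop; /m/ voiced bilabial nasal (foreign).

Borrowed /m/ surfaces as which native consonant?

n

/n/ is closest: same manner (nasal), place distance 3 (bilabial→alveolar), same voicing; total 3. Next closest is /ŋ/ at distance 6.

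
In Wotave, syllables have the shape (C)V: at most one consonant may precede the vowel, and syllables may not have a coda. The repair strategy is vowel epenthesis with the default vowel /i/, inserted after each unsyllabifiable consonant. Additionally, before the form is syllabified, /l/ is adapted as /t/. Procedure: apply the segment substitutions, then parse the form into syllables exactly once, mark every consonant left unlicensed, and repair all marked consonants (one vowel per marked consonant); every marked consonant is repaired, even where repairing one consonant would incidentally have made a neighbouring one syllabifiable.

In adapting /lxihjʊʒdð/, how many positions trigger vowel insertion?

After substitution the input is /txihjʊʒdð/.
The unsyllabifiable consonants are /t/, /h/, /ʒ/, /d/, /ð/; each receives one epenthetic vowel.

5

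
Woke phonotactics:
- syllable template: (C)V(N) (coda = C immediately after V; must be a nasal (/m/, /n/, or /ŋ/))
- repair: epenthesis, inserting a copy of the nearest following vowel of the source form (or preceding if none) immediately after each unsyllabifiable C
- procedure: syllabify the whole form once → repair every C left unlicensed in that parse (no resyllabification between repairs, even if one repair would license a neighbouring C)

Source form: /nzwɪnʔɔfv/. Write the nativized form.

Syllabifying with onset maximization leaves /n/, /z/, /f/, /v/ stranded (only a nasal (/m/, /n/, or /ŋ/) is licensed in coda position; onsets are limited to one consonant).
Epenthesis after each stranded consonant: /n/ → /nɪ/, /z/ → /zɪ/, /f/ → /fɔ/, /v/ → /vɔ/.

nɪzɪwɪnʔɔfɔvɔ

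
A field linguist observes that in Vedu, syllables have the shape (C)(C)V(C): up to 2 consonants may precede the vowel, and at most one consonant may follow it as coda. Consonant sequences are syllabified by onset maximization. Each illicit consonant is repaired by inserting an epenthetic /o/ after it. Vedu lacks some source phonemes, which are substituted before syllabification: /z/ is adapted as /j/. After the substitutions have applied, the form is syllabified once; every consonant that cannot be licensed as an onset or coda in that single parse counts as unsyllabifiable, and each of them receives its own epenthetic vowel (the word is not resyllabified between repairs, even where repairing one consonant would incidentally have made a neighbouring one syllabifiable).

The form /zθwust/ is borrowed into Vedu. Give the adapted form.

Substitution: /z/ → /j/, giving /jθwust/.
The consonants /j/, /t/ cannot be parsed into a legal (C)(C)V(C) syllable (at most one coda consonant is licensed; onsets may contain at most 2 consonants).
Epenthesis after each stranded consonant: /j/ → /jo/, /t/ → /to/.

joθwusto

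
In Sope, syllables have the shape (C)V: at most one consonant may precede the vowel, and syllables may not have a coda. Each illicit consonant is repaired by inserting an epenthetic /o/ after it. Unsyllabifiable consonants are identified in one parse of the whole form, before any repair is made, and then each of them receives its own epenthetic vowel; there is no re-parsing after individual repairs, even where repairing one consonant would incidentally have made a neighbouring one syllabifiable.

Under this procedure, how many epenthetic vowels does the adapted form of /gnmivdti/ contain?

The unsyllabifiable consonants are /g/, /n/, /v/, /d/; each receives one epenthetic vowel.

4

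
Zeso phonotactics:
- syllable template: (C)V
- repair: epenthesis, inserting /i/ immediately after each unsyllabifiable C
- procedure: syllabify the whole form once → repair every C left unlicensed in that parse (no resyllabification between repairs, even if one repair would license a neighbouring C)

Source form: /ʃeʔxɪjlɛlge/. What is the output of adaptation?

ʃeʔixɪjilɛlige

Syllabifying with onset maximization leaves /ʔ/, /j/, /l/ stranded (no codas are permitted; onsets are limited to one consonant).
Inserting the epenthetic vowel yields /ʔ/ → /ʔi/, /j/ → /ji/, /l/ → /li/.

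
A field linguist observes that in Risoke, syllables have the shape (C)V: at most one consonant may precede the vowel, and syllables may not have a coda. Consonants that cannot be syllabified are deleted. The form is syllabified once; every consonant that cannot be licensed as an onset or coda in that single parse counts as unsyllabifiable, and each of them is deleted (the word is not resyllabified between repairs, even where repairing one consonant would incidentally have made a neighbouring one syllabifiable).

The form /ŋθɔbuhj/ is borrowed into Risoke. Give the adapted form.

The consonants /ŋ/, /h/, /j/ cannot be parsed into a legal (C)V syllable (no codas are permitted; onsets are limited to one consonant).
Each unlicensed consonant is deleted: /ŋ/, /h/, /j/.

θɔbu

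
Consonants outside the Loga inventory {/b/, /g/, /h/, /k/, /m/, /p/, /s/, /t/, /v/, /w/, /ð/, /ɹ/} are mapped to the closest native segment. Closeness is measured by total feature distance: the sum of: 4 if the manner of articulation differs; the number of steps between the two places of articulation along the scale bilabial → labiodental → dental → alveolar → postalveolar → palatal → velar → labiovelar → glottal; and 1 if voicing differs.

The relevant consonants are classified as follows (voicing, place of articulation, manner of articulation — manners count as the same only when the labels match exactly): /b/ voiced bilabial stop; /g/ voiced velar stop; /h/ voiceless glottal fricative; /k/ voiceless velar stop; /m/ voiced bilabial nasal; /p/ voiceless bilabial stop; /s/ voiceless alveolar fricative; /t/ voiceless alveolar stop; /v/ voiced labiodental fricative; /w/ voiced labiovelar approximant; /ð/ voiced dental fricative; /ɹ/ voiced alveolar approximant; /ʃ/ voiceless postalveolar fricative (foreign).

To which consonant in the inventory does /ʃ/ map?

/s/ is closest: same manner (fricative), place distance 1 (postalveolar→alveolar), same voicing; total 1. Next closest is /ð/ at distance 3.

s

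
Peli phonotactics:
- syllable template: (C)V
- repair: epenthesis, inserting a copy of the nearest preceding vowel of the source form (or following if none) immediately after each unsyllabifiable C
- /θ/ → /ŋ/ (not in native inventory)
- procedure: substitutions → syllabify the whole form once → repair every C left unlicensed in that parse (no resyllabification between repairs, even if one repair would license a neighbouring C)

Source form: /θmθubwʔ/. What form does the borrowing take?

ŋumuŋubuwuʔu

Substitution: /θ/ → /ŋ/, giving /ŋmŋubwʔ/.
Syllabifying with onset maximization leaves /ŋ/, /m/, /b/, /w/, /ʔ/ stranded (no codas are permitted; onsets are limited to one consonant).
Epenthesis after each stranded consonant: /ŋ/ → /ŋu/, /m/ → /mu/, /b/ → /bu/, /w/ → /wu/, /ʔ/ → /ʔu/.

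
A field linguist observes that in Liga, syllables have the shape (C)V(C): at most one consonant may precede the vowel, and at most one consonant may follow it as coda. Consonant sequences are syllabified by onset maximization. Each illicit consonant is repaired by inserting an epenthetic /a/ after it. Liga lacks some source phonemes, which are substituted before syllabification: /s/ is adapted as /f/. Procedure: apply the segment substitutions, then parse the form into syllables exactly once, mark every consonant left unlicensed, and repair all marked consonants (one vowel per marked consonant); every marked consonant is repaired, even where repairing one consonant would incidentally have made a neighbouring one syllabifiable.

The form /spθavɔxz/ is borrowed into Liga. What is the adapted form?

Substitution: /s/ → /f/, giving /fpθavɔxz/.
Syllabifying with onset maximization leaves /f/, /p/, /z/ stranded (at most one coda consonant is licensed; onsets are limited to one consonant).
Each unlicensed consonant becomes the onset of a new syllable: /f/ → /fa/, /p/ → /pa/, /z/ → /za/.

fapaθavɔxza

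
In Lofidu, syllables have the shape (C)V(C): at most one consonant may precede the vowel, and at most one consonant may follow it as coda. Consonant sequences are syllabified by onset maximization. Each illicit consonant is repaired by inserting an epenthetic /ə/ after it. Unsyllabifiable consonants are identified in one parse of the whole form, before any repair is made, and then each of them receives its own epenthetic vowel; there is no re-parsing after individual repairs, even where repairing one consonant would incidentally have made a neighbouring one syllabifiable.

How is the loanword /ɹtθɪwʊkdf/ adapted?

The consonants /ɹ/, /t/, /d/, /f/ cannot be parsed into a legal (C)V(C) syllable (at most one coda consonant is licensed; onsets are limited to one consonant).
Each unlicensed consonant becomes the onset of a new syllable: /ɹ/ → /ɹə/, /t/ → /tə/, /d/ → /də/, /f/ → /fə/.

ɹətəθɪwʊkdəfə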